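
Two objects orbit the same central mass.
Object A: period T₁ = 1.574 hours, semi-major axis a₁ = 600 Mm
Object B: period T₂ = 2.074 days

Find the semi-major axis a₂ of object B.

Convert to SI: T₁ = 1.574 hours = 5666.4 s; a₁ = 600 Mm = 6e+08 m; T₂ = 2.074 days = 179194 s.
Kepler's third law: (T₁/T₂)² = (a₁/a₂)³ ⇒ a₂ = a₁ · (T₂/T₁)^(2/3).
T₂/T₁ = 179194 / 5666.4 = 31.6239.
a₂ = 6e+08 · (31.6239)^(2/3) m ≈ 6e+09 m = 6 Gm.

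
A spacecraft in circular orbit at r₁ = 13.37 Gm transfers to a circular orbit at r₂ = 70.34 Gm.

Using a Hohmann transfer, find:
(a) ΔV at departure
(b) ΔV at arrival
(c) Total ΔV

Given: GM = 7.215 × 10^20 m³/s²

Convert to SI: r₁ = 13.37 Gm = 1.337e+10 m; r₂ = 70.34 Gm = 7.034e+10 m.
Transfer semi-major axis: a_t = (r₁ + r₂)/2 = (1.337e+10 + 7.034e+10)/2 = 4.1855e+10 m.
Circular speeds: v₁ = √(GM/r₁) = 232302 m/s, v₂ = √(GM/r₂) = 101278 m/s.
Transfer speeds (vis-viva v² = GM(2/r − 1/a_t)): v₁ᵗ = 301148 m/s, v₂ᵗ = 57241.2 m/s.
(a) ΔV₁ = |v₁ᵗ − v₁| ≈ 6.885e+04 m/s = 68.85 km/s.
(b) ΔV₂ = |v₂ − v₂ᵗ| ≈ 4.404e+04 m/s = 44.04 km/s.
(c) ΔV_total = ΔV₁ + ΔV₂ ≈ 1.129e+05 m/s = 112.9 km/s.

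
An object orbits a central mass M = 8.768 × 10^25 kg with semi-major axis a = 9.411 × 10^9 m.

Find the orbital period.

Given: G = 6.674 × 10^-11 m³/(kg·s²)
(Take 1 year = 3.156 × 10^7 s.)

GM = G · M = 6.674e-11 · 8.768e+25 = 5.85176e+15 m³/s².
Kepler's third law: T = 2π √(a³ / GM).
Substituting a = 9.411e+09 m and GM = 5.85176e+15 m³/s²:
T = 2π √((9.411e+09)³ / 5.85176e+15) s
T ≈ 7.499e+07 s = 2.376 years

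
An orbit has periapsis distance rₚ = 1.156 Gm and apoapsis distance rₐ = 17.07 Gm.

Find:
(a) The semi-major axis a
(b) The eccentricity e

Convert to SI: rₚ = 1.156 Gm = 1.156e+09 m; rₐ = 17.07 Gm = 1.707e+10 m.
(a) a = (rₚ + rₐ) / 2 = (1.156e+09 + 1.707e+10) / 2 ≈ 9.113e+09 m = 9.113 Gm.
(b) e = (rₐ − rₚ) / (rₐ + rₚ) = (1.707e+10 − 1.156e+09) / (1.707e+10 + 1.156e+09) ≈ 0.8731.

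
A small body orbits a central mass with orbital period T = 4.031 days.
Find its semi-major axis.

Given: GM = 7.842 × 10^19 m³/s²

Convert to SI: T = 4.031 days = 348278 s.
Invert Kepler's third law: a = (GM · T² / (4π²))^(1/3).
Substituting T = 348278 s and GM = 7.842e+19 m³/s²:
a = (7.842e+19 · (348278)² / (4π²))^(1/3) m
a ≈ 6.223e+09 m = 6.223 Gm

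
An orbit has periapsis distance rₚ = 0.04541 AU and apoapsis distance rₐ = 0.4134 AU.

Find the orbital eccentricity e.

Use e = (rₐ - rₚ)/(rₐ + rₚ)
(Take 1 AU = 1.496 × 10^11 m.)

Convert to SI: rₚ = 0.04541 AU = 6.79334e+09 m; rₐ = 0.4134 AU = 6.18446e+10 m.
e = (rₐ − rₚ) / (rₐ + rₚ).
e = (6.18446e+10 − 6.79334e+09) / (6.18446e+10 + 6.79334e+09) = 5.50513e+10 / 6.8638e+10 ≈ 0.8021.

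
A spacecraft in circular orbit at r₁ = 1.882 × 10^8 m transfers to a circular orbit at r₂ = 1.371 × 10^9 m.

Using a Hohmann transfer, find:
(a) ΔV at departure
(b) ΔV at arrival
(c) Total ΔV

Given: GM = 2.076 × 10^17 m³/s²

Transfer semi-major axis: a_t = (r₁ + r₂)/2 = (1.882e+08 + 1.371e+09)/2 = 7.796e+08 m.
Circular speeds: v₁ = √(GM/r₁) = 33212.7 m/s, v₂ = √(GM/r₂) = 12305.4 m/s.
Transfer speeds (vis-viva v² = GM(2/r − 1/a_t)): v₁ᵗ = 44044 m/s, v₂ᵗ = 6046.01 m/s.
(a) ΔV₁ = |v₁ᵗ − v₁| ≈ 1.083e+04 m/s = 10.83 km/s.
(b) ΔV₂ = |v₂ − v₂ᵗ| ≈ 6259 m/s = 6.259 km/s.
(c) ΔV_total = ΔV₁ + ΔV₂ ≈ 1.709e+04 m/s = 17.09 km/s.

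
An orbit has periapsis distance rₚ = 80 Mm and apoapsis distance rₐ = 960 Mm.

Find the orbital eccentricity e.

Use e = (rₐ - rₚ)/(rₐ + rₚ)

Convert to SI: rₚ = 80 Mm = 8e+07 m; rₐ = 960 Mm = 9.6e+08 m.
e = (rₐ − rₚ) / (rₐ + rₚ).
e = (9.6e+08 − 8e+07) / (9.6e+08 + 8e+07) = 8.8e+08 / 1.04e+09 ≈ 0.8462.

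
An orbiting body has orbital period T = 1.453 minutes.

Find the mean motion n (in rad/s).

Convert to SI: T = 1.453 minutes = 87.18 s.
n = 2π / T.
n = 2π / 87.18 s ≈ 0.07207 rad/s.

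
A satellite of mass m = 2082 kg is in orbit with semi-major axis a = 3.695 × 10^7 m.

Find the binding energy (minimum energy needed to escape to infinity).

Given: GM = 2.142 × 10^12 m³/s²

Total orbital energy is E = −GMm/(2a); binding energy is E_bind = −E = GMm/(2a).
E_bind = 2.142e+12 · 2082 / (2 · 3.695e+07) J ≈ 6.035e+07 J = 60.35 MJ.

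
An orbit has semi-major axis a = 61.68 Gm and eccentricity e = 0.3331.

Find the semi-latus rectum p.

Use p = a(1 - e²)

Convert to SI: a = 61.68 Gm = 6.168e+10 m.
p = a (1 − e²).
p = 6.168e+10 · (1 − (0.3331)²) = 6.168e+10 · 0.889044 ≈ 5.484e+10 m = 54.84 Gm.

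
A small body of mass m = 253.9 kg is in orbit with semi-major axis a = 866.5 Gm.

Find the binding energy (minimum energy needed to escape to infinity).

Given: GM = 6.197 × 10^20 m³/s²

Convert to SI: a = 866.5 Gm = 8.665e+11 m.
Total orbital energy is E = −GMm/(2a); binding energy is E_bind = −E = GMm/(2a).
E_bind = 6.197e+20 · 253.9 / (2 · 8.665e+11) J ≈ 9.079e+10 J = 90.79 GJ.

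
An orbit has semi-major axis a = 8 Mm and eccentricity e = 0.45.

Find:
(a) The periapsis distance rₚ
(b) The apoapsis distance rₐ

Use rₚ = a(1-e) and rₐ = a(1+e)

Convert to SI: a = 8 Mm = 8e+06 m.
(a) rₚ = a(1 − e) = 8e+06 · (1 − 0.45) = 8e+06 · 0.55 ≈ 4.4e+06 m = 4.4 Mm.
(b) rₐ = a(1 + e) = 8e+06 · (1 + 0.45) = 8e+06 · 1.45 ≈ 1.16e+07 m = 11.6 Mm.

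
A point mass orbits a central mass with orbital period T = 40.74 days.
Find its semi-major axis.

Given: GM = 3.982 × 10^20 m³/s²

Convert to SI: T = 40.74 days = 3.51994e+06 s.
Invert Kepler's third law: a = (GM · T² / (4π²))^(1/3).
Substituting T = 3.51994e+06 s and GM = 3.982e+20 m³/s²:
a = (3.982e+20 · (3.51994e+06)² / (4π²))^(1/3) m
a ≈ 5e+10 m = 50 Gm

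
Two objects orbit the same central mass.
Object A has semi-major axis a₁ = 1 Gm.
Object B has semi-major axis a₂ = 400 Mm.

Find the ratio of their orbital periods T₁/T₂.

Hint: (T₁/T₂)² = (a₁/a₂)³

Convert to SI: a₁ = 1 Gm = 1e+09 m; a₂ = 400 Mm = 4e+08 m.
From Kepler's third law, (T₁/T₂)² = (a₁/a₂)³, so T₁/T₂ = (a₁/a₂)^(3/2).
a₁/a₂ = 1e+09 / 4e+08 = 2.5.
T₁/T₂ = (2.5)^(3/2) ≈ 3.953.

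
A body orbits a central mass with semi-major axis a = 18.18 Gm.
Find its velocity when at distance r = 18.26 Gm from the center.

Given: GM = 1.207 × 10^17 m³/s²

Convert to SI: a = 18.18 Gm = 1.818e+10 m; r = 18.26 Gm = 1.826e+10 m.
Vis-viva: v = √(GM · (2/r − 1/a)).
2/r − 1/a = 2/1.826e+10 − 1/1.818e+10 = 5.45235e-11 m⁻¹.
v = √(1.207e+17 · 5.45235e-11) m/s ≈ 2565 m/s = 2.565 km/s.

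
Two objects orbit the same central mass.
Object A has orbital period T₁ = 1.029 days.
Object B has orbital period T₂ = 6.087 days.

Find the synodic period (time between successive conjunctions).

Convert to SI: T₁ = 1.029 days = 88905.6 s; T₂ = 6.087 days = 525917 s.
T_syn = |T₁ · T₂ / (T₁ − T₂)|.
T_syn = |88905.6 · 525917 / (88905.6 − 525917)| s ≈ 1.07e+05 s = 1.238 days.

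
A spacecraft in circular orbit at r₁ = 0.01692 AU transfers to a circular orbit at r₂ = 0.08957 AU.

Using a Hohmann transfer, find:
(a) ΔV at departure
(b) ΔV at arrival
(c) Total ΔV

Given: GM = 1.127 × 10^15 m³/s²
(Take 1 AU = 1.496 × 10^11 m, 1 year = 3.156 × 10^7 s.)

Convert to SI: r₁ = 0.01692 AU = 2.53123e+09 m; r₂ = 0.08957 AU = 1.33997e+10 m.
Transfer semi-major axis: a_t = (r₁ + r₂)/2 = (2.53123e+09 + 1.33997e+10)/2 = 7.96545e+09 m.
Circular speeds: v₁ = √(GM/r₁) = 667.261 m/s, v₂ = √(GM/r₂) = 290.011 m/s.
Transfer speeds (vis-viva v² = GM(2/r − 1/a_t)): v₁ᵗ = 865.442 m/s, v₂ᵗ = 163.484 m/s.
(a) ΔV₁ = |v₁ᵗ − v₁| ≈ 198.2 m/s = 0.04181 AU/year.
(b) ΔV₂ = |v₂ − v₂ᵗ| ≈ 126.5 m/s = 0.02669 AU/year.
(c) ΔV_total = ΔV₁ + ΔV₂ ≈ 324.7 m/s = 0.0685 AU/year.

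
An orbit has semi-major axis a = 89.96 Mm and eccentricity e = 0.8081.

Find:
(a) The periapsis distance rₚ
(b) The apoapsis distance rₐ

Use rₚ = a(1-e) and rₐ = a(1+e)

Convert to SI: a = 89.96 Mm = 8.996e+07 m.
(a) rₚ = a(1 − e) = 8.996e+07 · (1 − 0.8081) = 8.996e+07 · 0.1919 ≈ 1.726e+07 m = 17.26 Mm.
(b) rₐ = a(1 + e) = 8.996e+07 · (1 + 0.8081) = 8.996e+07 · 1.8081 ≈ 1.627e+08 m = 162.7 Mm.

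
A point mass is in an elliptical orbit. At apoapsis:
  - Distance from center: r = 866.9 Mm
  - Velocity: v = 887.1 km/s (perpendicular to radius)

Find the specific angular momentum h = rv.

Convert to SI: r = 866.9 Mm = 8.669e+08 m; v = 887.1 km/s = 887100 m/s.
With v perpendicular to r, h = r · v.
h = 8.669e+08 · 887100 m²/s ≈ 7.69e+14 m²/s.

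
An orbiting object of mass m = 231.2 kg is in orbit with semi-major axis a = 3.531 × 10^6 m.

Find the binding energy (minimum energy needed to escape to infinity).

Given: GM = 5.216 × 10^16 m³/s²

Total orbital energy is E = −GMm/(2a); binding energy is E_bind = −E = GMm/(2a).
E_bind = 5.216e+16 · 231.2 / (2 · 3.531e+06) J ≈ 1.708e+12 J = 1.708 TJ.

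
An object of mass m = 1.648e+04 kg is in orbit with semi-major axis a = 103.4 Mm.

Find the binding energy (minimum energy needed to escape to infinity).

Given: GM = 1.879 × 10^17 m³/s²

Convert to SI: a = 103.4 Mm = 1.034e+08 m.
Total orbital energy is E = −GMm/(2a); binding energy is E_bind = −E = GMm/(2a).
E_bind = 1.879e+17 · 1.648e+04 / (2 · 1.034e+08) J ≈ 1.497e+13 J = 14.97 TJ.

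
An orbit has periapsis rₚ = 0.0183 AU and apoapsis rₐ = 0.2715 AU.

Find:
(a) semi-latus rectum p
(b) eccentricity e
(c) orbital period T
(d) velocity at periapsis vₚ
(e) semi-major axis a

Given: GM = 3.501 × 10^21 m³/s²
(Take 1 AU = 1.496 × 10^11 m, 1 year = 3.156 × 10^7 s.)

Convert to SI: rₚ = 0.0183 AU = 2.73768e+09 m; rₐ = 0.2715 AU = 4.06164e+10 m.
(a) From a = (rₚ + rₐ)/2 = 2.1677e+10 m and e = (rₐ − rₚ)/(rₐ + rₚ) = 0.873706, p = a(1 − e²) = 2.1677e+10 · (1 − (0.873706)²) ≈ 5.13e+09 m
(b) e = (rₐ − rₚ)/(rₐ + rₚ) = (4.06164e+10 − 2.73768e+09)/(4.06164e+10 + 2.73768e+09) ≈ 0.8737
(c) With a = (rₚ + rₐ)/2 = 2.1677e+10 m, T = 2π √(a³/GM) = 2π √((2.1677e+10)³/3.501e+21) s ≈ 3.389e+05 s
(d) With a = (rₚ + rₐ)/2 = 2.1677e+10 m, vₚ = √(GM (2/rₚ − 1/a)) = √(3.501e+21 · (2/2.73768e+09 − 1/2.1677e+10)) m/s ≈ 1.548e+06 m/s
(e) a = (rₚ + rₐ)/2 = (2.73768e+09 + 4.06164e+10)/2 ≈ 2.168e+10 m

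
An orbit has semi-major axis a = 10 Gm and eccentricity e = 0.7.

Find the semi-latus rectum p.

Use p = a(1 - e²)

Convert to SI: a = 10 Gm = 1e+10 m.
p = a (1 − e²).
p = 1e+10 · (1 − (0.7)²) = 1e+10 · 0.51 ≈ 5.1e+09 m = 5.1 Gm.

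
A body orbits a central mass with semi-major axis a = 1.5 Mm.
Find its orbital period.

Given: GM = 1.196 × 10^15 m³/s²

Convert to SI: a = 1.5 Mm = 1.5e+06 m.
Kepler's third law: T = 2π √(a³ / GM).
Substituting a = 1.5e+06 m and GM = 1.196e+15 m³/s²:
T = 2π √((1.5e+06)³ / 1.196e+15) s
T ≈ 333.8 s = 5.563 minutes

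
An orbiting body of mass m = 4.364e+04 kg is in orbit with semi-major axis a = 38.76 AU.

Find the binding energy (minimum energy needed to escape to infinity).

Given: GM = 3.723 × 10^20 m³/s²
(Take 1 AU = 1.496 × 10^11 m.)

Convert to SI: a = 38.76 AU = 5.7985e+12 m.
Total orbital energy is E = −GMm/(2a); binding energy is E_bind = −E = GMm/(2a).
E_bind = 3.723e+20 · 4.364e+04 / (2 · 5.7985e+12) J ≈ 1.401e+12 J = 1.401 TJ.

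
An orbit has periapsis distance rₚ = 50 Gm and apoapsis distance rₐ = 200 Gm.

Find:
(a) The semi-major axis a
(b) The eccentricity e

Convert to SI: rₚ = 50 Gm = 5e+10 m; rₐ = 200 Gm = 2e+11 m.
(a) a = (rₚ + rₐ) / 2 = (5e+10 + 2e+11) / 2 ≈ 1.25e+11 m = 125 Gm.
(b) e = (rₐ − rₚ) / (rₐ + rₚ) = (2e+11 − 5e+10) / (2e+11 + 5e+10) ≈ 0.6.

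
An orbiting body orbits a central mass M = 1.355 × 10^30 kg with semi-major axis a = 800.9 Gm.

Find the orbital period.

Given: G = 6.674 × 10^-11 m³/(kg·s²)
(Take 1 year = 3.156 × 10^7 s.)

Convert to SI: a = 800.9 Gm = 8.009e+11 m.
GM = G · M = 6.674e-11 · 1.355e+30 = 9.04327e+19 m³/s².
Kepler's third law: T = 2π √(a³ / GM).
Substituting a = 8.009e+11 m and GM = 9.04327e+19 m³/s²:
T = 2π √((8.009e+11)³ / 9.04327e+19) s
T ≈ 4.736e+08 s = 15.01 years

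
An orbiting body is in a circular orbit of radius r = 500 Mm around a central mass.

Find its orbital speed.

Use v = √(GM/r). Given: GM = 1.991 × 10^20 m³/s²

Convert to SI: r = 500 Mm = 5e+08 m.
For a circular orbit, gravity supplies the centripetal force, so v = √(GM / r).
v = √(1.991e+20 / 5e+08) m/s ≈ 6.31e+05 m/s = 631 km/s.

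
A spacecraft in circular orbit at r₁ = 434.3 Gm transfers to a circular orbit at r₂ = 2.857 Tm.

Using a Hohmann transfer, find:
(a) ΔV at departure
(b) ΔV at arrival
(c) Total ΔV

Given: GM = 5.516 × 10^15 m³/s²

Convert to SI: r₁ = 434.3 Gm = 4.343e+11 m; r₂ = 2.857 Tm = 2.857e+12 m.
Transfer semi-major axis: a_t = (r₁ + r₂)/2 = (4.343e+11 + 2.857e+12)/2 = 1.64565e+12 m.
Circular speeds: v₁ = √(GM/r₁) = 112.698 m/s, v₂ = √(GM/r₂) = 43.9397 m/s.
Transfer speeds (vis-viva v² = GM(2/r − 1/a_t)): v₁ᵗ = 148.492 m/s, v₂ᵗ = 22.5727 m/s.
(a) ΔV₁ = |v₁ᵗ − v₁| ≈ 35.79 m/s = 35.79 m/s.
(b) ΔV₂ = |v₂ − v₂ᵗ| ≈ 21.37 m/s = 21.37 m/s.
(c) ΔV_total = ΔV₁ + ΔV₂ ≈ 57.16 m/s = 57.16 m/s.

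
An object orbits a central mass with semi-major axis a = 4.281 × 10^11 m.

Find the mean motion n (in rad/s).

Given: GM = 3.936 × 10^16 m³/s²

n = √(GM / a³).
n = √(3.936e+16 / (4.281e+11)³) rad/s ≈ 7.083e-10 rad/s.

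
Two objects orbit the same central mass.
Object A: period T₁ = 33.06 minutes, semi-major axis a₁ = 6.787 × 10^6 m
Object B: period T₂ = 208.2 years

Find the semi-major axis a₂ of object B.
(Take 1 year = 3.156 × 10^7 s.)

Convert to SI: T₁ = 33.06 minutes = 1983.6 s; T₂ = 208.2 years = 6.57079e+09 s.
Kepler's third law: (T₁/T₂)² = (a₁/a₂)³ ⇒ a₂ = a₁ · (T₂/T₁)^(2/3).
T₂/T₁ = 6.57079e+09 / 1983.6 = 3.31256e+06.
a₂ = 6.787e+06 · (3.31256e+06)^(2/3) m ≈ 1.508e+11 m = 1.508 × 10^11 m.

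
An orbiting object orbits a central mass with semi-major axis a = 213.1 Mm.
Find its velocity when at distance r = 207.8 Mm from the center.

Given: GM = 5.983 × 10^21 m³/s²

Convert to SI: a = 213.1 Mm = 2.131e+08 m; r = 207.8 Mm = 2.078e+08 m.
Vis-viva: v = √(GM · (2/r − 1/a)).
2/r − 1/a = 2/2.078e+08 − 1/2.131e+08 = 4.93201e-09 m⁻¹.
v = √(5.983e+21 · 4.93201e-09) m/s ≈ 5.432e+06 m/s = 5432 km/s.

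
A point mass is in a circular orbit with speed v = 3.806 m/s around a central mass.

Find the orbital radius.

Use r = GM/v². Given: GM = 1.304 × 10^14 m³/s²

For a circular orbit, v² = GM / r, so r = GM / v².
r = 1.304e+14 / (3.806)² m ≈ 9.002e+12 m = 9.002 Tm.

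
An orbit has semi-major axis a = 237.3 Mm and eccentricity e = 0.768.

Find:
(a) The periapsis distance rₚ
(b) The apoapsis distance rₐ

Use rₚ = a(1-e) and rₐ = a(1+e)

Convert to SI: a = 237.3 Mm = 2.373e+08 m.
(a) rₚ = a(1 − e) = 2.373e+08 · (1 − 0.768) = 2.373e+08 · 0.232 ≈ 5.505e+07 m = 55.05 Mm.
(b) rₐ = a(1 + e) = 2.373e+08 · (1 + 0.768) = 2.373e+08 · 1.768 ≈ 4.195e+08 m = 419.5 Mm.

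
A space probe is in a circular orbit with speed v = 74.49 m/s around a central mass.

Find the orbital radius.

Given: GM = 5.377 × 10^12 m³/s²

For a circular orbit, v² = GM / r, so r = GM / v².
r = 5.377e+12 / (74.49)² m ≈ 9.69e+08 m = 969 Mm.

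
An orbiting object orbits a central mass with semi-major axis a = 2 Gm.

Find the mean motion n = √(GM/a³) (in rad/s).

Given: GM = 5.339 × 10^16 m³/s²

Convert to SI: a = 2 Gm = 2e+09 m.
n = √(GM / a³).
n = √(5.339e+16 / (2e+09)³) rad/s ≈ 2.583e-06 rad/s.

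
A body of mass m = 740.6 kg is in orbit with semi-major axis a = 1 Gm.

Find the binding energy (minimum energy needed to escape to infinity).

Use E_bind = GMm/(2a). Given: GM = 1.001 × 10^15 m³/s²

Convert to SI: a = 1 Gm = 1e+09 m.
Total orbital energy is E = −GMm/(2a); binding energy is E_bind = −E = GMm/(2a).
E_bind = 1.001e+15 · 740.6 / (2 · 1e+09) J ≈ 3.707e+08 J = 370.7 MJ.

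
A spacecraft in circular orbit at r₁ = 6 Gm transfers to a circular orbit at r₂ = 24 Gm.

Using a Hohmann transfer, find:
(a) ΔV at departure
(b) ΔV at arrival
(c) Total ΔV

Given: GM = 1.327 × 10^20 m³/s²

Convert to SI: r₁ = 6 Gm = 6e+09 m; r₂ = 24 Gm = 2.4e+10 m.
Transfer semi-major axis: a_t = (r₁ + r₂)/2 = (6e+09 + 2.4e+10)/2 = 1.5e+10 m.
Circular speeds: v₁ = √(GM/r₁) = 148717 m/s, v₂ = √(GM/r₂) = 74358.4 m/s.
Transfer speeds (vis-viva v² = GM(2/r − 1/a_t)): v₁ᵗ = 188113 m/s, v₂ᵗ = 47028.4 m/s.
(a) ΔV₁ = |v₁ᵗ − v₁| ≈ 3.94e+04 m/s = 39.4 km/s.
(b) ΔV₂ = |v₂ − v₂ᵗ| ≈ 2.733e+04 m/s = 27.33 km/s.
(c) ΔV_total = ΔV₁ + ΔV₂ ≈ 6.673e+04 m/s = 66.73 km/s.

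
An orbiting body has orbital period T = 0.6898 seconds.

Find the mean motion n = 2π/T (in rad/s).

n = 2π / T.
n = 2π / 0.6898 s ≈ 9.109 rad/s.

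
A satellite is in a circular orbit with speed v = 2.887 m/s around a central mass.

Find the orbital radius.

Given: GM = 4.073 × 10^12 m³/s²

For a circular orbit, v² = GM / r, so r = GM / v².
r = 4.073e+12 / (2.887)² m ≈ 4.887e+11 m = 4.887 × 10^11 m.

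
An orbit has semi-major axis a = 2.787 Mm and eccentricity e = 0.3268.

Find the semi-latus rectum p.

Convert to SI: a = 2.787 Mm = 2.787e+06 m.
p = a (1 − e²).
p = 2.787e+06 · (1 − (0.3268)²) = 2.787e+06 · 0.893202 ≈ 2.489e+06 m = 2.489 Mm.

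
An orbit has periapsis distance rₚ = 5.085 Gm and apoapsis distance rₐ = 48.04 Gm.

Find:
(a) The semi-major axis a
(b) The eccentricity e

Convert to SI: rₚ = 5.085 Gm = 5.085e+09 m; rₐ = 48.04 Gm = 4.804e+10 m.
(a) a = (rₚ + rₐ) / 2 = (5.085e+09 + 4.804e+10) / 2 ≈ 2.656e+10 m = 26.56 Gm.
(b) e = (rₐ − rₚ) / (rₐ + rₚ) = (4.804e+10 − 5.085e+09) / (4.804e+10 + 5.085e+09) ≈ 0.8086.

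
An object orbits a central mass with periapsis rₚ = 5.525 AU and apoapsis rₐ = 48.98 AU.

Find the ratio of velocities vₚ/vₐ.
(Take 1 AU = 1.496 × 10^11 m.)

Convert to SI: rₚ = 5.525 AU = 8.2654e+11 m; rₐ = 48.98 AU = 7.32741e+12 m.
Conservation of angular momentum gives rₚvₚ = rₐvₐ, so vₚ/vₐ = rₐ/rₚ.
vₚ/vₐ = 7.32741e+12 / 8.2654e+11 ≈ 8.865.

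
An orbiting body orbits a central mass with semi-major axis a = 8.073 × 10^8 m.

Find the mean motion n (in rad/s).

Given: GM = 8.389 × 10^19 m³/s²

n = √(GM / a³).
n = √(8.389e+19 / (8.073e+08)³) rad/s ≈ 0.0003993 rad/s.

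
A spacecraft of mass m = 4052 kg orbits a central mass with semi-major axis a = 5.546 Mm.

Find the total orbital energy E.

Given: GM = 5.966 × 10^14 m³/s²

Convert to SI: a = 5.546 Mm = 5.546e+06 m.
E = −GMm / (2a).
E = −5.966e+14 · 4052 / (2 · 5.546e+06) J ≈ -2.179e+11 J = -217.9 GJ.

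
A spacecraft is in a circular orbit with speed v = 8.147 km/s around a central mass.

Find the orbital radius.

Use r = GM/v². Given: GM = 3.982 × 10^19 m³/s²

Convert to SI: v = 8.147 km/s = 8147 m/s.
For a circular orbit, v² = GM / r, so r = GM / v².
r = 3.982e+19 / (8147)² m ≈ 5.999e+11 m = 599.9 Gm.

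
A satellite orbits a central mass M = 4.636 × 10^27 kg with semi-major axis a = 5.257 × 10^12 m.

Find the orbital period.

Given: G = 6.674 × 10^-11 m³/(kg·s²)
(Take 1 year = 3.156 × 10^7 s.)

GM = G · M = 6.674e-11 · 4.636e+27 = 3.09407e+17 m³/s².
Kepler's third law: T = 2π √(a³ / GM).
Substituting a = 5.257e+12 m and GM = 3.09407e+17 m³/s²:
T = 2π √((5.257e+12)³ / 3.09407e+17) s
T ≈ 1.362e+11 s = 4314 years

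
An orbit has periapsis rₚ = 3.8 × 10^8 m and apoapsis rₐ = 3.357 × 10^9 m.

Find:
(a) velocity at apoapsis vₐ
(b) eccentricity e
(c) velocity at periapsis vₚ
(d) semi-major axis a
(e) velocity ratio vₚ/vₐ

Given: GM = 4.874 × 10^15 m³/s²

(a) With a = (rₚ + rₐ)/2 = 1.8685e+09 m, vₐ = √(GM (2/rₐ − 1/a)) = √(4.874e+15 · (2/3.357e+09 − 1/1.8685e+09)) m/s ≈ 543.4 m/s
(b) e = (rₐ − rₚ)/(rₐ + rₚ) = (3.357e+09 − 3.8e+08)/(3.357e+09 + 3.8e+08) ≈ 0.7966
(c) With a = (rₚ + rₐ)/2 = 1.8685e+09 m, vₚ = √(GM (2/rₚ − 1/a)) = √(4.874e+15 · (2/3.8e+08 − 1/1.8685e+09)) m/s ≈ 4800 m/s
(d) a = (rₚ + rₐ)/2 = (3.8e+08 + 3.357e+09)/2 ≈ 1.868e+09 m
(e) Conservation of angular momentum (rₚvₚ = rₐvₐ) gives vₚ/vₐ = rₐ/rₚ = 3.357e+09/3.8e+08 ≈ 8.834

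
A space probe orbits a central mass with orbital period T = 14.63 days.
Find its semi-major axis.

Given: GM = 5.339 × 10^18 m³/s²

Convert to SI: T = 14.63 days = 1.26403e+06 s.
Invert Kepler's third law: a = (GM · T² / (4π²))^(1/3).
Substituting T = 1.26403e+06 s and GM = 5.339e+18 m³/s²:
a = (5.339e+18 · (1.26403e+06)² / (4π²))^(1/3) m
a ≈ 6.001e+09 m = 6.001 Gm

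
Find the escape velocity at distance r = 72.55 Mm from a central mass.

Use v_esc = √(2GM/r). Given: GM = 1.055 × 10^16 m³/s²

Convert to SI: r = 72.55 Mm = 7.255e+07 m.
Escape velocity comes from setting total energy to zero: ½v² − GM/r = 0 ⇒ v_esc = √(2GM / r).
v_esc = √(2 · 1.055e+16 / 7.255e+07) m/s ≈ 1.705e+04 m/s = 17.05 km/s.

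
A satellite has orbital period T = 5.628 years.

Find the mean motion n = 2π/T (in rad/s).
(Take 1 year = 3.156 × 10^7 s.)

Convert to SI: T = 5.628 years = 1.7762e+08 s.
n = 2π / T.
n = 2π / 1.7762e+08 s ≈ 3.537e-08 rad/s.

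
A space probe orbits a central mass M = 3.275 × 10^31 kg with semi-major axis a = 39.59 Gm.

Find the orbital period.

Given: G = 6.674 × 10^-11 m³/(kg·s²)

Convert to SI: a = 39.59 Gm = 3.959e+10 m.
GM = G · M = 6.674e-11 · 3.275e+31 = 2.18573e+21 m³/s².
Kepler's third law: T = 2π √(a³ / GM).
Substituting a = 3.959e+10 m and GM = 2.18573e+21 m³/s²:
T = 2π √((3.959e+10)³ / 2.18573e+21) s
T ≈ 1.059e+06 s = 12.25 days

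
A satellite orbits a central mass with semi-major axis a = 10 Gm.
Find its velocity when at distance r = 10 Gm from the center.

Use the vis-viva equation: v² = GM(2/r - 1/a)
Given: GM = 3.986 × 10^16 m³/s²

Convert to SI: a = 10 Gm = 1e+10 m; r = 10 Gm = 1e+10 m.
Vis-viva: v = √(GM · (2/r − 1/a)).
2/r − 1/a = 2/1e+10 − 1/1e+10 = 1e-10 m⁻¹.
v = √(3.986e+16 · 1e-10) m/s ≈ 1996 m/s = 1.996 km/s.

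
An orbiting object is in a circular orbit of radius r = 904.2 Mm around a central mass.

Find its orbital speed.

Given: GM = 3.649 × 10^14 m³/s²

Convert to SI: r = 904.2 Mm = 9.042e+08 m.
For a circular orbit, gravity supplies the centripetal force, so v = √(GM / r).
v = √(3.649e+14 / 9.042e+08) m/s ≈ 635.3 m/s = 635.3 m/s.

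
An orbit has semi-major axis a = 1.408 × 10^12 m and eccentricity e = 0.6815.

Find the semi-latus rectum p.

p = a (1 − e²).
p = 1.408e+12 · (1 − (0.6815)²) = 1.408e+12 · 0.535558 ≈ 7.541e+11 m = 7.541 × 10^11 m.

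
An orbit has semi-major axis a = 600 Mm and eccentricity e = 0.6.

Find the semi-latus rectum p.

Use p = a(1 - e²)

Convert to SI: a = 600 Mm = 6e+08 m.
p = a (1 − e²).
p = 6e+08 · (1 − (0.6)²) = 6e+08 · 0.64 ≈ 3.84e+08 m = 384 Mm.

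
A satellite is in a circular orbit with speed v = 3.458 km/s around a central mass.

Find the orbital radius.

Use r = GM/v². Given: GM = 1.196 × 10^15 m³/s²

Convert to SI: v = 3.458 km/s = 3458 m/s.
For a circular orbit, v² = GM / r, so r = GM / v².
r = 1.196e+15 / (3458)² m ≈ 1e+08 m = 100 Mm.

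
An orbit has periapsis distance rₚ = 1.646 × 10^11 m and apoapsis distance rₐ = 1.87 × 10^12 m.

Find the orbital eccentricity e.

e = (rₐ − rₚ) / (rₐ + rₚ).
e = (1.87e+12 − 1.646e+11) / (1.87e+12 + 1.646e+11) = 1.7054e+12 / 2.0346e+12 ≈ 0.8382.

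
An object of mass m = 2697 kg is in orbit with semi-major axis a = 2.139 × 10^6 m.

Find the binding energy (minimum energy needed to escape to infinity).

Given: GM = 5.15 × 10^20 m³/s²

Total orbital energy is E = −GMm/(2a); binding energy is E_bind = −E = GMm/(2a).
E_bind = 5.15e+20 · 2697 / (2 · 2.139e+06) J ≈ 3.247e+17 J = 324.7 PJ.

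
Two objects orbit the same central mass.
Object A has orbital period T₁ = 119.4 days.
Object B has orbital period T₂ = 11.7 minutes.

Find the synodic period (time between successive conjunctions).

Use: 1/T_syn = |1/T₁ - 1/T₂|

Convert to SI: T₁ = 119.4 days = 1.03162e+07 s; T₂ = 11.7 minutes = 702 s.
T_syn = |T₁ · T₂ / (T₁ − T₂)|.
T_syn = |1.03162e+07 · 702 / (1.03162e+07 − 702)| s ≈ 702 s = 11.7 minutes.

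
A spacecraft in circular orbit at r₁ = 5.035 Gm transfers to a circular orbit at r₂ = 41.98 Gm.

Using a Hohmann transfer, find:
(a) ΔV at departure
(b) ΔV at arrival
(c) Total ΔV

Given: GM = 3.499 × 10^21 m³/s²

Convert to SI: r₁ = 5.035 Gm = 5.035e+09 m; r₂ = 41.98 Gm = 4.198e+10 m.
Transfer semi-major axis: a_t = (r₁ + r₂)/2 = (5.035e+09 + 4.198e+10)/2 = 2.35075e+10 m.
Circular speeds: v₁ = √(GM/r₁) = 833628 m/s, v₂ = √(GM/r₂) = 288703 m/s.
Transfer speeds (vis-viva v² = GM(2/r − 1/a_t)): v₁ᵗ = 1.11401e+06 m/s, v₂ᵗ = 133613 m/s.
(a) ΔV₁ = |v₁ᵗ − v₁| ≈ 2.804e+05 m/s = 280.4 km/s.
(b) ΔV₂ = |v₂ − v₂ᵗ| ≈ 1.551e+05 m/s = 155.1 km/s.
(c) ΔV_total = ΔV₁ + ΔV₂ ≈ 4.355e+05 m/s = 435.5 km/s.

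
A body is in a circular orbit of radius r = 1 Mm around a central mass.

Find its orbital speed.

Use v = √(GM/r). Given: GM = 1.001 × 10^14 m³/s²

Convert to SI: r = 1 Mm = 1e+06 m.
For a circular orbit, gravity supplies the centripetal force, so v = √(GM / r).
v = √(1.001e+14 / 1e+06) m/s ≈ 1e+04 m/s = 10 km/s.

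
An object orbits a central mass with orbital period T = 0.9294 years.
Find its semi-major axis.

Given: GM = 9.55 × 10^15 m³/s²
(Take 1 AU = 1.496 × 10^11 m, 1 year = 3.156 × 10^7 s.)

Convert to SI: T = 0.9294 years = 2.93319e+07 s.
Invert Kepler's third law: a = (GM · T² / (4π²))^(1/3).
Substituting T = 2.93319e+07 s and GM = 9.55e+15 m³/s²:
a = (9.55e+15 · (2.93319e+07)² / (4π²))^(1/3) m
a ≈ 5.926e+09 m = 0.03961 AU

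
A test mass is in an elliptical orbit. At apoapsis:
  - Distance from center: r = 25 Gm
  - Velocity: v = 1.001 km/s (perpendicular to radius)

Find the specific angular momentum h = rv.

Convert to SI: r = 25 Gm = 2.5e+10 m; v = 1.001 km/s = 1001 m/s.
With v perpendicular to r, h = r · v.
h = 2.5e+10 · 1001 m²/s ≈ 2.502e+13 m²/s.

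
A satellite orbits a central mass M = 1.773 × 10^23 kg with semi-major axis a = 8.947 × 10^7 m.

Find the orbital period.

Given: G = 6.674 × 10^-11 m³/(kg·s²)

GM = G · M = 6.674e-11 · 1.773e+23 = 1.1833e+13 m³/s².
Kepler's third law: T = 2π √(a³ / GM).
Substituting a = 8.947e+07 m and GM = 1.1833e+13 m³/s²:
T = 2π √((8.947e+07)³ / 1.1833e+13) s
T ≈ 1.546e+06 s = 17.89 days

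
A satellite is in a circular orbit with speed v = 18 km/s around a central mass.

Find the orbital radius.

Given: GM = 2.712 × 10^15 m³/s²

Convert to SI: v = 18 km/s = 18000 m/s.
For a circular orbit, v² = GM / r, so r = GM / v².
r = 2.712e+15 / (18000)² m ≈ 8.37e+06 m = 8.37 × 10^6 m.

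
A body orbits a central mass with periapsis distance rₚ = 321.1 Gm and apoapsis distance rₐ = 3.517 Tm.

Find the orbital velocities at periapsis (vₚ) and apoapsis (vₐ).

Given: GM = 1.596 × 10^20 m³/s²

Convert to SI: rₚ = 321.1 Gm = 3.211e+11 m; rₐ = 3.517 Tm = 3.517e+12 m.
Use the vis-viva equation v² = GM(2/r − 1/a) with a = (rₚ + rₐ)/2 = (3.211e+11 + 3.517e+12)/2 = 1.91905e+12 m.
vₚ = √(GM · (2/rₚ − 1/a)) = √(1.596e+20 · (2/3.211e+11 − 1/1.91905e+12)) m/s ≈ 3.018e+04 m/s = 30.18 km/s.
vₐ = √(GM · (2/rₐ − 1/a)) = √(1.596e+20 · (2/3.517e+12 − 1/1.91905e+12)) m/s ≈ 2756 m/s = 2.756 km/s.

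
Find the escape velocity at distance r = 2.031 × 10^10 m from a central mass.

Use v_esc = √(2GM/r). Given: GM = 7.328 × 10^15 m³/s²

Escape velocity comes from setting total energy to zero: ½v² − GM/r = 0 ⇒ v_esc = √(2GM / r).
v_esc = √(2 · 7.328e+15 / 2.031e+10) m/s ≈ 849.5 m/s = 849.5 m/s.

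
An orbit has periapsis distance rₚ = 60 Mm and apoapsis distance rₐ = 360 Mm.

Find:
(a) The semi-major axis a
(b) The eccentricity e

Convert to SI: rₚ = 60 Mm = 6e+07 m; rₐ = 360 Mm = 3.6e+08 m.
(a) a = (rₚ + rₐ) / 2 = (6e+07 + 3.6e+08) / 2 ≈ 2.1e+08 m = 210 Mm.
(b) e = (rₐ − rₚ) / (rₐ + rₚ) = (3.6e+08 − 6e+07) / (3.6e+08 + 6e+07) ≈ 0.7143.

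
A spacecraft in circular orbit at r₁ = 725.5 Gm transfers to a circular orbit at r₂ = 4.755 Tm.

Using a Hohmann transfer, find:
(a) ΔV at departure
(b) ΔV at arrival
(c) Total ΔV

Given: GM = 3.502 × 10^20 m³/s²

Convert to SI: r₁ = 725.5 Gm = 7.255e+11 m; r₂ = 4.755 Tm = 4.755e+12 m.
Transfer semi-major axis: a_t = (r₁ + r₂)/2 = (7.255e+11 + 4.755e+12)/2 = 2.74025e+12 m.
Circular speeds: v₁ = √(GM/r₁) = 21970.5 m/s, v₂ = √(GM/r₂) = 8581.89 m/s.
Transfer speeds (vis-viva v² = GM(2/r − 1/a_t)): v₁ᵗ = 28941.4 m/s, v₂ᵗ = 4415.77 m/s.
(a) ΔV₁ = |v₁ᵗ − v₁| ≈ 6971 m/s = 6.971 km/s.
(b) ΔV₂ = |v₂ − v₂ᵗ| ≈ 4166 m/s = 4.166 km/s.
(c) ΔV_total = ΔV₁ + ΔV₂ ≈ 1.114e+04 m/s = 11.14 km/s.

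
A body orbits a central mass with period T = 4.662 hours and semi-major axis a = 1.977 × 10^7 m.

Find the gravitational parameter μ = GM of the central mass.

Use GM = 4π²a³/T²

Convert to SI: T = 4.662 hours = 16783.2 s.
GM = 4π² · a³ / T².
GM = 4π² · (1.977e+07)³ / (16783.2)² m³/s² ≈ 1.083e+15 m³/s² = 1.083 × 10^15 m³/s².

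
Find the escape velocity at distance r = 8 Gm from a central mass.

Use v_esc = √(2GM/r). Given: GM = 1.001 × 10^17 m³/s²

Convert to SI: r = 8 Gm = 8e+09 m.
Escape velocity comes from setting total energy to zero: ½v² − GM/r = 0 ⇒ v_esc = √(2GM / r).
v_esc = √(2 · 1.001e+17 / 8e+09) m/s ≈ 5002 m/s = 5.002 km/s.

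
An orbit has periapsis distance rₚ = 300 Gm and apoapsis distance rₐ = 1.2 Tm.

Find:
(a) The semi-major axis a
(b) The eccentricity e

Convert to SI: rₚ = 300 Gm = 3e+11 m; rₐ = 1.2 Tm = 1.2e+12 m.
(a) a = (rₚ + rₐ) / 2 = (3e+11 + 1.2e+12) / 2 ≈ 7.5e+11 m = 750 Gm.
(b) e = (rₐ − rₚ) / (rₐ + rₚ) = (1.2e+12 − 3e+11) / (1.2e+12 + 3e+11) ≈ 0.6.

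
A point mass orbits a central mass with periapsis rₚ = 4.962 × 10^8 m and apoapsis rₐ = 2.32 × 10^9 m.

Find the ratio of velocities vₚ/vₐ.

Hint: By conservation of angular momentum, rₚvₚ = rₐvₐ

Conservation of angular momentum gives rₚvₚ = rₐvₐ, so vₚ/vₐ = rₐ/rₚ.
vₚ/vₐ = 2.32e+09 / 4.962e+08 ≈ 4.676.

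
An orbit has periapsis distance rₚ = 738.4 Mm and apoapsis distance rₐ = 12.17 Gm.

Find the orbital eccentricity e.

Convert to SI: rₚ = 738.4 Mm = 7.384e+08 m; rₐ = 12.17 Gm = 1.217e+10 m.
e = (rₐ − rₚ) / (rₐ + rₚ).
e = (1.217e+10 − 7.384e+08) / (1.217e+10 + 7.384e+08) = 1.14316e+10 / 1.29084e+10 ≈ 0.8856.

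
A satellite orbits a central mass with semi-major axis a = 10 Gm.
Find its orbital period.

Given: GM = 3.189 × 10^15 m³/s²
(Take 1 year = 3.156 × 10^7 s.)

Convert to SI: a = 10 Gm = 1e+10 m.
Kepler's third law: T = 2π √(a³ / GM).
Substituting a = 1e+10 m and GM = 3.189e+15 m³/s²:
T = 2π √((1e+10)³ / 3.189e+15) s
T ≈ 1.113e+08 s = 3.525 years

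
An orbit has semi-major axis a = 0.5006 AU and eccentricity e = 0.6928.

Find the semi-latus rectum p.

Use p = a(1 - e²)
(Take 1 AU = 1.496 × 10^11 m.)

Convert to SI: a = 0.5006 AU = 7.48898e+10 m.
p = a (1 − e²).
p = 7.48898e+10 · (1 − (0.6928)²) = 7.48898e+10 · 0.520028 ≈ 3.894e+10 m = 0.2603 AU.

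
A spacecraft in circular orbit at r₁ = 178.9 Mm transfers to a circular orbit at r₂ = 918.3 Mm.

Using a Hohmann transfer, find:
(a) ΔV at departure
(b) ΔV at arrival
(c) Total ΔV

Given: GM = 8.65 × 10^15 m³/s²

Convert to SI: r₁ = 178.9 Mm = 1.789e+08 m; r₂ = 918.3 Mm = 9.183e+08 m.
Transfer semi-major axis: a_t = (r₁ + r₂)/2 = (1.789e+08 + 9.183e+08)/2 = 5.486e+08 m.
Circular speeds: v₁ = √(GM/r₁) = 6953.49 m/s, v₂ = √(GM/r₂) = 3069.13 m/s.
Transfer speeds (vis-viva v² = GM(2/r − 1/a_t)): v₁ᵗ = 8996.37 m/s, v₂ᵗ = 1752.64 m/s.
(a) ΔV₁ = |v₁ᵗ − v₁| ≈ 2043 m/s = 2.043 km/s.
(b) ΔV₂ = |v₂ − v₂ᵗ| ≈ 1316 m/s = 1.316 km/s.
(c) ΔV_total = ΔV₁ + ΔV₂ ≈ 3359 m/s = 3.359 km/s.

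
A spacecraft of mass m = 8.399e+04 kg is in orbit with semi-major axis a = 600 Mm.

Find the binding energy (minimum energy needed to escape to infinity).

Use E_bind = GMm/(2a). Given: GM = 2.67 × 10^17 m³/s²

Convert to SI: a = 600 Mm = 6e+08 m.
Total orbital energy is E = −GMm/(2a); binding energy is E_bind = −E = GMm/(2a).
E_bind = 2.67e+17 · 8.399e+04 / (2 · 6e+08) J ≈ 1.869e+13 J = 18.69 TJ.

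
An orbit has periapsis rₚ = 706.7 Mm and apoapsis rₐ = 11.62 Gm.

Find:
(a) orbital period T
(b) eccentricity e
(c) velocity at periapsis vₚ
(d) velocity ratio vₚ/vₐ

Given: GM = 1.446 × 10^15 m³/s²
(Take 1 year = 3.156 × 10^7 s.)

Convert to SI: rₚ = 706.7 Mm = 7.067e+08 m; rₐ = 11.62 Gm = 1.162e+10 m.
(a) With a = (rₚ + rₐ)/2 = 6.16335e+09 m, T = 2π √(a³/GM) = 2π √((6.16335e+09)³/1.446e+15) s ≈ 7.995e+07 s
(b) e = (rₐ − rₚ)/(rₐ + rₚ) = (1.162e+10 − 7.067e+08)/(1.162e+10 + 7.067e+08) ≈ 0.8853
(c) With a = (rₚ + rₐ)/2 = 6.16335e+09 m, vₚ = √(GM (2/rₚ − 1/a)) = √(1.446e+15 · (2/7.067e+08 − 1/6.16335e+09)) m/s ≈ 1964 m/s
(d) Conservation of angular momentum (rₚvₚ = rₐvₐ) gives vₚ/vₐ = rₐ/rₚ = 1.162e+10/7.067e+08 ≈ 16.44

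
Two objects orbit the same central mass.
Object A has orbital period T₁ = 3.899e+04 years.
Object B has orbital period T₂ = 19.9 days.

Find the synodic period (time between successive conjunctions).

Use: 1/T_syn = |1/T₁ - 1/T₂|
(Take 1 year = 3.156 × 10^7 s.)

Convert to SI: T₁ = 3.899e+04 years = 1.23052e+12 s; T₂ = 19.9 days = 1.71936e+06 s.
T_syn = |T₁ · T₂ / (T₁ − T₂)|.
T_syn = |1.23052e+12 · 1.71936e+06 / (1.23052e+12 − 1.71936e+06)| s ≈ 1.719e+06 s = 19.9 days.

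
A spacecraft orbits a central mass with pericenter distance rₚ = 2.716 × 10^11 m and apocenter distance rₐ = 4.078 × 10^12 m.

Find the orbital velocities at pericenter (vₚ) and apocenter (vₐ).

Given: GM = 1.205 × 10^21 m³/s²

Use the vis-viva equation v² = GM(2/r − 1/a) with a = (rₚ + rₐ)/2 = (2.716e+11 + 4.078e+12)/2 = 2.1748e+12 m.
vₚ = √(GM · (2/rₚ − 1/a)) = √(1.205e+21 · (2/2.716e+11 − 1/2.1748e+12)) m/s ≈ 9.121e+04 m/s = 91.21 km/s.
vₐ = √(GM · (2/rₐ − 1/a)) = √(1.205e+21 · (2/4.078e+12 − 1/2.1748e+12)) m/s ≈ 6075 m/s = 6.075 km/s.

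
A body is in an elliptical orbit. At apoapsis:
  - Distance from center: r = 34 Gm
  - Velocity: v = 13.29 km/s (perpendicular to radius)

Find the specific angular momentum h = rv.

Convert to SI: r = 34 Gm = 3.4e+10 m; v = 13.29 km/s = 13290 m/s.
With v perpendicular to r, h = r · v.
h = 3.4e+10 · 13290 m²/s ≈ 4.519e+14 m²/s.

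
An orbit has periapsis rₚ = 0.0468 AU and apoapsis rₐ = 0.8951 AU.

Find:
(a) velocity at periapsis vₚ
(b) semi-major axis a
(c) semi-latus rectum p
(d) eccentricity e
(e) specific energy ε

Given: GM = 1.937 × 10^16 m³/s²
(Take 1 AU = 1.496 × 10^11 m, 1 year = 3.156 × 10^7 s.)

Convert to SI: rₚ = 0.0468 AU = 7.00128e+09 m; rₐ = 0.8951 AU = 1.33907e+11 m.
(a) With a = (rₚ + rₐ)/2 = 7.04541e+10 m, vₚ = √(GM (2/rₚ − 1/a)) = √(1.937e+16 · (2/7.00128e+09 − 1/7.04541e+10)) m/s ≈ 2293 m/s
(b) a = (rₚ + rₐ)/2 = (7.00128e+09 + 1.33907e+11)/2 ≈ 7.045e+10 m
(c) From a = (rₚ + rₐ)/2 = 7.04541e+10 m and e = (rₐ − rₚ)/(rₐ + rₚ) = 0.900626, p = a(1 − e²) = 7.04541e+10 · (1 − (0.900626)²) ≈ 1.331e+10 m
(d) e = (rₐ − rₚ)/(rₐ + rₚ) = (1.33907e+11 − 7.00128e+09)/(1.33907e+11 + 7.00128e+09) ≈ 0.9006
(e) With a = (rₚ + rₐ)/2 = 7.04541e+10 m, ε = −GM/(2a) = −1.937e+16/(2 · 7.04541e+10) J/kg ≈ -1.375e+05 J/kg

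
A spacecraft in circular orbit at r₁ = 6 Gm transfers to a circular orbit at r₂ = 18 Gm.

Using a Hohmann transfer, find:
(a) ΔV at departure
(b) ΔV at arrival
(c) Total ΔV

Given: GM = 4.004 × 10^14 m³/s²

Convert to SI: r₁ = 6 Gm = 6e+09 m; r₂ = 18 Gm = 1.8e+10 m.
Transfer semi-major axis: a_t = (r₁ + r₂)/2 = (6e+09 + 1.8e+10)/2 = 1.2e+10 m.
Circular speeds: v₁ = √(GM/r₁) = 258.328 m/s, v₂ = √(GM/r₂) = 149.146 m/s.
Transfer speeds (vis-viva v² = GM(2/r − 1/a_t)): v₁ᵗ = 316.386 m/s, v₂ᵗ = 105.462 m/s.
(a) ΔV₁ = |v₁ᵗ − v₁| ≈ 58.06 m/s = 58.06 m/s.
(b) ΔV₂ = |v₂ − v₂ᵗ| ≈ 43.68 m/s = 43.68 m/s.
(c) ΔV_total = ΔV₁ + ΔV₂ ≈ 101.7 m/s = 101.7 m/s.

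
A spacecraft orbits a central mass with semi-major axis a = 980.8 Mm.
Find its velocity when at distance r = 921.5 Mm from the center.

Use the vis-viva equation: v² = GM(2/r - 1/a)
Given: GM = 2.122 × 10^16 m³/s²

Convert to SI: a = 980.8 Mm = 9.808e+08 m; r = 921.5 Mm = 9.215e+08 m.
Vis-viva: v = √(GM · (2/r − 1/a)).
2/r − 1/a = 2/9.215e+08 − 1/9.808e+08 = 1.1508e-09 m⁻¹.
v = √(2.122e+16 · 1.1508e-09) m/s ≈ 4942 m/s = 4.942 km/s.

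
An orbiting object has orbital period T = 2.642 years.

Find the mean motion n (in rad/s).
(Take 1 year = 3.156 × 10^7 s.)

Convert to SI: T = 2.642 years = 8.33815e+07 s.
n = 2π / T.
n = 2π / 8.33815e+07 s ≈ 7.535e-08 rad/s.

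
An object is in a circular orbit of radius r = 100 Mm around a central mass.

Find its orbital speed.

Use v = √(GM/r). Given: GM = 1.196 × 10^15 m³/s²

Convert to SI: r = 100 Mm = 1e+08 m.
For a circular orbit, gravity supplies the centripetal force, so v = √(GM / r).
v = √(1.196e+15 / 1e+08) m/s ≈ 3458 m/s = 3.458 km/s.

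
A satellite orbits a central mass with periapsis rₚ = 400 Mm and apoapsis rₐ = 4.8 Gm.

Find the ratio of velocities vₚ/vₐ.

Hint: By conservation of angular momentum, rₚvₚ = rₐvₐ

Convert to SI: rₚ = 400 Mm = 4e+08 m; rₐ = 4.8 Gm = 4.8e+09 m.
Conservation of angular momentum gives rₚvₚ = rₐvₐ, so vₚ/vₐ = rₐ/rₚ.
vₚ/vₐ = 4.8e+09 / 4e+08 ≈ 12.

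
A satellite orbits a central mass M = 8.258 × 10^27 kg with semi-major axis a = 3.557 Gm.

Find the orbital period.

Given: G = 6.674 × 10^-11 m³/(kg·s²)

Convert to SI: a = 3.557 Gm = 3.557e+09 m.
GM = G · M = 6.674e-11 · 8.258e+27 = 5.51139e+17 m³/s².
Kepler's third law: T = 2π √(a³ / GM).
Substituting a = 3.557e+09 m and GM = 5.51139e+17 m³/s²:
T = 2π √((3.557e+09)³ / 5.51139e+17) s
T ≈ 1.795e+06 s = 20.78 days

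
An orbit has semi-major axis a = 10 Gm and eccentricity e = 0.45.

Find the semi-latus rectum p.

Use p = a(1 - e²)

Convert to SI: a = 10 Gm = 1e+10 m.
p = a (1 − e²).
p = 1e+10 · (1 − (0.45)²) = 1e+10 · 0.7975 ≈ 7.975e+09 m = 7.975 Gm.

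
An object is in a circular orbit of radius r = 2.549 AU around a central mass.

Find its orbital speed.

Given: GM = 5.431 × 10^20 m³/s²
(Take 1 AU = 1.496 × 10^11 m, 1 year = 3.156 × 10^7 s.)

Convert to SI: r = 2.549 AU = 3.8133e+11 m.
For a circular orbit, gravity supplies the centripetal force, so v = √(GM / r).
v = √(5.431e+20 / 3.8133e+11) m/s ≈ 3.774e+04 m/s = 7.961 AU/year.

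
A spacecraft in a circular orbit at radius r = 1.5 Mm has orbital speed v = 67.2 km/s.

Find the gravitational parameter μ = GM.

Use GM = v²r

Convert to SI: r = 1.5 Mm = 1.5e+06 m; v = 67.2 km/s = 67200 m/s.
For a circular orbit v² = GM/r, so GM = v² · r.
GM = (67200)² · 1.5e+06 m³/s² ≈ 6.774e+15 m³/s² = 6.774 × 10^15 m³/s².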